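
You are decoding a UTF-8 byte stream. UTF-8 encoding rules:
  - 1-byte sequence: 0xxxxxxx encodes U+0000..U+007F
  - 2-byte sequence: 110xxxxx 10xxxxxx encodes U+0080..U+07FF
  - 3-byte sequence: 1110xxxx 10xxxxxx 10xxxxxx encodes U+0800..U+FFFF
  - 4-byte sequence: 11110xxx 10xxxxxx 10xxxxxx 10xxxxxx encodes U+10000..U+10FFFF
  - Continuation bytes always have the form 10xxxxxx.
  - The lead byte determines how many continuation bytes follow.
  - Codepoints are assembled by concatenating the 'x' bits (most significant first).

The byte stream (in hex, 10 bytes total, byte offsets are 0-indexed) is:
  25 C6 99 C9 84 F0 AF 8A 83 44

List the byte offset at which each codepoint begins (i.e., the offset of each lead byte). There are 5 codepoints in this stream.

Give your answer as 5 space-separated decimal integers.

Byte[0]=25: 1-byte ASCII. cp=U+0025
Byte[1]=C6: 2-byte lead, need 1 cont bytes. acc=0x6
Byte[2]=99: continuation. acc=(acc<<6)|0x19=0x199
Completed: cp=U+0199 (starts at byte 1)
Byte[3]=C9: 2-byte lead, need 1 cont bytes. acc=0x9
Byte[4]=84: continuation. acc=(acc<<6)|0x04=0x244
Completed: cp=U+0244 (starts at byte 3)
Byte[5]=F0: 4-byte lead, need 3 cont bytes. acc=0x0
Byte[6]=AF: continuation. acc=(acc<<6)|0x2F=0x2F
Byte[7]=8A: continuation. acc=(acc<<6)|0x0A=0xBCA
Byte[8]=83: continuation. acc=(acc<<6)|0x03=0x2F283
Completed: cp=U+2F283 (starts at byte 5)
Byte[9]=44: 1-byte ASCII. cp=U+0044

Answer: 0 1 3 5 9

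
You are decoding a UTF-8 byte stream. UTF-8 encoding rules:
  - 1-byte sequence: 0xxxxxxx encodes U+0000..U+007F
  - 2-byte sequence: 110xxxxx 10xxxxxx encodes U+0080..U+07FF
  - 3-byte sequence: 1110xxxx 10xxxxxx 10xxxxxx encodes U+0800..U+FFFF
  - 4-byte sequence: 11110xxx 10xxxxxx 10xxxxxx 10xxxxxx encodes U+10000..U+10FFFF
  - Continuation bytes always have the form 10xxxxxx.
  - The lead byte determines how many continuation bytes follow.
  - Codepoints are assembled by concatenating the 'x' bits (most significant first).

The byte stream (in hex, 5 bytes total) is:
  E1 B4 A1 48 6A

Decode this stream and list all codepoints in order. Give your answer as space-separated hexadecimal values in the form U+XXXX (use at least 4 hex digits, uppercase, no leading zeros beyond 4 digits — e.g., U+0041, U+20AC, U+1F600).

Answer: U+1D21 U+0048 U+006A

Derivation:
Byte[0]=E1: 3-byte lead, need 2 cont bytes. acc=0x1
Byte[1]=B4: continuation. acc=(acc<<6)|0x34=0x74
Byte[2]=A1: continuation. acc=(acc<<6)|0x21=0x1D21
Completed: cp=U+1D21 (starts at byte 0)
Byte[3]=48: 1-byte ASCII. cp=U+0048
Byte[4]=6A: 1-byte ASCII. cp=U+006A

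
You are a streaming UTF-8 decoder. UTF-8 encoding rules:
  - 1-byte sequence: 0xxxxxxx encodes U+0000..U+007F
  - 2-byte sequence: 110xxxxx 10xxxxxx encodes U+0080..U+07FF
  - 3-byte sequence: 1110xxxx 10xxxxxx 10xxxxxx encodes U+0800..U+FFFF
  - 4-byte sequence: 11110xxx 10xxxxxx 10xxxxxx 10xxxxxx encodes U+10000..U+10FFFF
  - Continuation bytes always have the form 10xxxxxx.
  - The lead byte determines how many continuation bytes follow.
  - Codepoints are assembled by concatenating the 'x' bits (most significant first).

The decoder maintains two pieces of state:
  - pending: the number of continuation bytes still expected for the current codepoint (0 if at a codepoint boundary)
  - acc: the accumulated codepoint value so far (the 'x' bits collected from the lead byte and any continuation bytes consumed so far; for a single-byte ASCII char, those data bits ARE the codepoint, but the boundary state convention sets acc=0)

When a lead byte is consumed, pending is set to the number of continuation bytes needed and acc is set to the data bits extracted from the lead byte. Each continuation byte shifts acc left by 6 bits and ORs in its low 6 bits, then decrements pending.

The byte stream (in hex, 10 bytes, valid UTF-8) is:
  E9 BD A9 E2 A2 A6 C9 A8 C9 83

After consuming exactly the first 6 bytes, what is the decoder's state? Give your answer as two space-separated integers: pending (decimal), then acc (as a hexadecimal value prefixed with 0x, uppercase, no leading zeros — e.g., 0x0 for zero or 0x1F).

Byte[0]=E9: 3-byte lead. pending=2, acc=0x9
Byte[1]=BD: continuation. acc=(acc<<6)|0x3D=0x27D, pending=1
Byte[2]=A9: continuation. acc=(acc<<6)|0x29=0x9F69, pending=0
Byte[3]=E2: 3-byte lead. pending=2, acc=0x2
Byte[4]=A2: continuation. acc=(acc<<6)|0x22=0xA2, pending=1
Byte[5]=A6: continuation. acc=(acc<<6)|0x26=0x28A6, pending=0

Answer: 0 0x28A6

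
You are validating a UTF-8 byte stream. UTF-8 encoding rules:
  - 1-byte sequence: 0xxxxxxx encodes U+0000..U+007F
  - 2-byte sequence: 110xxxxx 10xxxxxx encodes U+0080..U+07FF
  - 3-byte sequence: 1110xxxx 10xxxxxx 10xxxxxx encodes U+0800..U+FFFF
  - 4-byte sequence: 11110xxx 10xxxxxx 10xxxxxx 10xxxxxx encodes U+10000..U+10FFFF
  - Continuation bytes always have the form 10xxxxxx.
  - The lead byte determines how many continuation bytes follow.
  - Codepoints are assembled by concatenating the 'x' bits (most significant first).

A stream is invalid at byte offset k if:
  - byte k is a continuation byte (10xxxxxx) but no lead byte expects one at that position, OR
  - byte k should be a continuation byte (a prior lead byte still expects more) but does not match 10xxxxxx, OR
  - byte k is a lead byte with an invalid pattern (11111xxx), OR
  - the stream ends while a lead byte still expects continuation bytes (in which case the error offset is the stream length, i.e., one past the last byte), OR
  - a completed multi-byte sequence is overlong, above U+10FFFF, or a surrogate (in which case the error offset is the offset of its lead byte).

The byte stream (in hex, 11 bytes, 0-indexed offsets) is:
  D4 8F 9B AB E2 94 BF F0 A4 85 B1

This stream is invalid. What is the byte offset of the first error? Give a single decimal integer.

Answer: 2

Derivation:
Byte[0]=D4: 2-byte lead, need 1 cont bytes. acc=0x14
Byte[1]=8F: continuation. acc=(acc<<6)|0x0F=0x50F
Completed: cp=U+050F (starts at byte 0)
Byte[2]=9B: INVALID lead byte (not 0xxx/110x/1110/11110)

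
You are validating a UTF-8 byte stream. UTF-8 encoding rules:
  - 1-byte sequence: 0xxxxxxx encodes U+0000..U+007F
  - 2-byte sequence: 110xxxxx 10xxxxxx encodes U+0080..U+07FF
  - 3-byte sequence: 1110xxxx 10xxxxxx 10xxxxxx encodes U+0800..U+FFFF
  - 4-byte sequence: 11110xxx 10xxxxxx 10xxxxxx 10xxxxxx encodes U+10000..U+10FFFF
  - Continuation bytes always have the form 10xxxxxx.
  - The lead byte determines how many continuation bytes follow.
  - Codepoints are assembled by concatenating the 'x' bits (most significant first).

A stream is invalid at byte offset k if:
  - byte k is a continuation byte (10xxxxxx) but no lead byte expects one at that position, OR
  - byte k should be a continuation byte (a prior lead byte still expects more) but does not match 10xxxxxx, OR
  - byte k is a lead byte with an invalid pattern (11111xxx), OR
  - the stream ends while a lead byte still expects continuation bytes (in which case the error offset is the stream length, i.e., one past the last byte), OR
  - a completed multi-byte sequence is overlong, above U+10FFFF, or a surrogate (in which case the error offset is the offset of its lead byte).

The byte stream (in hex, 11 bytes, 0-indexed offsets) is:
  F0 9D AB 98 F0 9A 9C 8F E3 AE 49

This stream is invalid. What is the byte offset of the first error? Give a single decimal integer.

Answer: 10

Derivation:
Byte[0]=F0: 4-byte lead, need 3 cont bytes. acc=0x0
Byte[1]=9D: continuation. acc=(acc<<6)|0x1D=0x1D
Byte[2]=AB: continuation. acc=(acc<<6)|0x2B=0x76B
Byte[3]=98: continuation. acc=(acc<<6)|0x18=0x1DAD8
Completed: cp=U+1DAD8 (starts at byte 0)
Byte[4]=F0: 4-byte lead, need 3 cont bytes. acc=0x0
Byte[5]=9A: continuation. acc=(acc<<6)|0x1A=0x1A
Byte[6]=9C: continuation. acc=(acc<<6)|0x1C=0x69C
Byte[7]=8F: continuation. acc=(acc<<6)|0x0F=0x1A70F
Completed: cp=U+1A70F (starts at byte 4)
Byte[8]=E3: 3-byte lead, need 2 cont bytes. acc=0x3
Byte[9]=AE: continuation. acc=(acc<<6)|0x2E=0xEE
Byte[10]=49: expected 10xxxxxx continuation. INVALID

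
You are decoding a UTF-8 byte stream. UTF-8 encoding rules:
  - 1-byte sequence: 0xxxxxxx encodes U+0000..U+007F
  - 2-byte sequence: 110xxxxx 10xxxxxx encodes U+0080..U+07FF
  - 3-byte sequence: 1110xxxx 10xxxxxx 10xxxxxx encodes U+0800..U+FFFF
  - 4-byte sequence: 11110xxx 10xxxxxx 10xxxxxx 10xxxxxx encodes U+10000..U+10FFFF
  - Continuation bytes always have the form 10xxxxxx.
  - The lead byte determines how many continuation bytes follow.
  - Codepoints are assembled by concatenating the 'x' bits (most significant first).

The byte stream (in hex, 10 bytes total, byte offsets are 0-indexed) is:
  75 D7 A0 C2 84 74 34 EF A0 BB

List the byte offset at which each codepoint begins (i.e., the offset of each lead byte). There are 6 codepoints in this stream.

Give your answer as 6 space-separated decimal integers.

Byte[0]=75: 1-byte ASCII. cp=U+0075
Byte[1]=D7: 2-byte lead, need 1 cont bytes. acc=0x17
Byte[2]=A0: continuation. acc=(acc<<6)|0x20=0x5E0
Completed: cp=U+05E0 (starts at byte 1)
Byte[3]=C2: 2-byte lead, need 1 cont bytes. acc=0x2
Byte[4]=84: continuation. acc=(acc<<6)|0x04=0x84
Completed: cp=U+0084 (starts at byte 3)
Byte[5]=74: 1-byte ASCII. cp=U+0074
Byte[6]=34: 1-byte ASCII. cp=U+0034
Byte[7]=EF: 3-byte lead, need 2 cont bytes. acc=0xF
Byte[8]=A0: continuation. acc=(acc<<6)|0x20=0x3E0
Byte[9]=BB: continuation. acc=(acc<<6)|0x3B=0xF83B
Completed: cp=U+F83B (starts at byte 7)

Answer: 0 1 3 5 6 7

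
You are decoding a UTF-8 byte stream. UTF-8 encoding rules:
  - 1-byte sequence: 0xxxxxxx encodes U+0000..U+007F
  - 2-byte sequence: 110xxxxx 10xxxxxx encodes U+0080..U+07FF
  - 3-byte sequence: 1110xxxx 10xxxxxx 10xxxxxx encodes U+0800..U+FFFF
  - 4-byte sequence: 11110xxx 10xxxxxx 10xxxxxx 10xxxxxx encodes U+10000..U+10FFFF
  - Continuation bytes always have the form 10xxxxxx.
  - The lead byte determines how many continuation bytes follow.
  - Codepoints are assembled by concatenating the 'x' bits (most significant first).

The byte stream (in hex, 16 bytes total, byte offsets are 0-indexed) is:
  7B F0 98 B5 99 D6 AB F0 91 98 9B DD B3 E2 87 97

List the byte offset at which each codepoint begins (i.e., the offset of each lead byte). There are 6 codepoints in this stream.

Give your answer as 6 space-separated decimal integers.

Byte[0]=7B: 1-byte ASCII. cp=U+007B
Byte[1]=F0: 4-byte lead, need 3 cont bytes. acc=0x0
Byte[2]=98: continuation. acc=(acc<<6)|0x18=0x18
Byte[3]=B5: continuation. acc=(acc<<6)|0x35=0x635
Byte[4]=99: continuation. acc=(acc<<6)|0x19=0x18D59
Completed: cp=U+18D59 (starts at byte 1)
Byte[5]=D6: 2-byte lead, need 1 cont bytes. acc=0x16
Byte[6]=AB: continuation. acc=(acc<<6)|0x2B=0x5AB
Completed: cp=U+05AB (starts at byte 5)
Byte[7]=F0: 4-byte lead, need 3 cont bytes. acc=0x0
Byte[8]=91: continuation. acc=(acc<<6)|0x11=0x11
Byte[9]=98: continuation. acc=(acc<<6)|0x18=0x458
Byte[10]=9B: continuation. acc=(acc<<6)|0x1B=0x1161B
Completed: cp=U+1161B (starts at byte 7)
Byte[11]=DD: 2-byte lead, need 1 cont bytes. acc=0x1D
Byte[12]=B3: continuation. acc=(acc<<6)|0x33=0x773
Completed: cp=U+0773 (starts at byte 11)
Byte[13]=E2: 3-byte lead, need 2 cont bytes. acc=0x2
Byte[14]=87: continuation. acc=(acc<<6)|0x07=0x87
Byte[15]=97: continuation. acc=(acc<<6)|0x17=0x21D7
Completed: cp=U+21D7 (starts at byte 13)

Answer: 0 1 5 7 11 13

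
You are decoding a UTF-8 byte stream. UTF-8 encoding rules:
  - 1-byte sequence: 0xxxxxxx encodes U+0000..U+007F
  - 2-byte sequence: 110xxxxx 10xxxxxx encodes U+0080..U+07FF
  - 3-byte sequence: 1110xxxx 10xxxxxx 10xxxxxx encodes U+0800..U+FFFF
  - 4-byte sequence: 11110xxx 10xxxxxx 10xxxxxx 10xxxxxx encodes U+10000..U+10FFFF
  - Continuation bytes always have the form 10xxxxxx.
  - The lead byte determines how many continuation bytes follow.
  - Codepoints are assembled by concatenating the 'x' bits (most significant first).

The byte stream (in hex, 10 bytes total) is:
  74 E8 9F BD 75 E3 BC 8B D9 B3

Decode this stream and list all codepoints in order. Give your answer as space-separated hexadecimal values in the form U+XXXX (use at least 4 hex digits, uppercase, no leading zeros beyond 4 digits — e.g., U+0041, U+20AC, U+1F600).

Byte[0]=74: 1-byte ASCII. cp=U+0074
Byte[1]=E8: 3-byte lead, need 2 cont bytes. acc=0x8
Byte[2]=9F: continuation. acc=(acc<<6)|0x1F=0x21F
Byte[3]=BD: continuation. acc=(acc<<6)|0x3D=0x87FD
Completed: cp=U+87FD (starts at byte 1)
Byte[4]=75: 1-byte ASCII. cp=U+0075
Byte[5]=E3: 3-byte lead, need 2 cont bytes. acc=0x3
Byte[6]=BC: continuation. acc=(acc<<6)|0x3C=0xFC
Byte[7]=8B: continuation. acc=(acc<<6)|0x0B=0x3F0B
Completed: cp=U+3F0B (starts at byte 5)
Byte[8]=D9: 2-byte lead, need 1 cont bytes. acc=0x19
Byte[9]=B3: continuation. acc=(acc<<6)|0x33=0x673
Completed: cp=U+0673 (starts at byte 8)

Answer: U+0074 U+87FD U+0075 U+3F0B U+0673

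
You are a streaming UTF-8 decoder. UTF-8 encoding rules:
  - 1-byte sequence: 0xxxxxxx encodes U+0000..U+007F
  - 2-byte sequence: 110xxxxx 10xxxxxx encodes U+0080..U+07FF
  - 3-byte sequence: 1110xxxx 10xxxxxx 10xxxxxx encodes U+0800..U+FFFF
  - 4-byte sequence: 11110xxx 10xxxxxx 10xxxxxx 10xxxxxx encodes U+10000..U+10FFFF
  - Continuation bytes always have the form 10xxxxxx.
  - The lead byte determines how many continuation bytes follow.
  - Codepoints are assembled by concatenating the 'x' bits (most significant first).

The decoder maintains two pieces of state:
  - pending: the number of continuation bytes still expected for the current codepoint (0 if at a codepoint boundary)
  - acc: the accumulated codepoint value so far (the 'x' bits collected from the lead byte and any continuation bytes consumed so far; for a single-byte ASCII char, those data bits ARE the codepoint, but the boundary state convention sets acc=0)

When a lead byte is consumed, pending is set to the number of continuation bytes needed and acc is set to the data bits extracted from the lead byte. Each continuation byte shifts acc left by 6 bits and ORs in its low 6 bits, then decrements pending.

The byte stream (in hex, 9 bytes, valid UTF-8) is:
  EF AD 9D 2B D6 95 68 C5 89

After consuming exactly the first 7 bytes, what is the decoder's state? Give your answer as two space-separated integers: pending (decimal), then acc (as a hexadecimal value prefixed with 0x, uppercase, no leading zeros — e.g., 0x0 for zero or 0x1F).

Answer: 0 0x0

Derivation:
Byte[0]=EF: 3-byte lead. pending=2, acc=0xF
Byte[1]=AD: continuation. acc=(acc<<6)|0x2D=0x3ED, pending=1
Byte[2]=9D: continuation. acc=(acc<<6)|0x1D=0xFB5D, pending=0
Byte[3]=2B: 1-byte. pending=0, acc=0x0
Byte[4]=D6: 2-byte lead. pending=1, acc=0x16
Byte[5]=95: continuation. acc=(acc<<6)|0x15=0x595, pending=0
Byte[6]=68: 1-byte. pending=0, acc=0x0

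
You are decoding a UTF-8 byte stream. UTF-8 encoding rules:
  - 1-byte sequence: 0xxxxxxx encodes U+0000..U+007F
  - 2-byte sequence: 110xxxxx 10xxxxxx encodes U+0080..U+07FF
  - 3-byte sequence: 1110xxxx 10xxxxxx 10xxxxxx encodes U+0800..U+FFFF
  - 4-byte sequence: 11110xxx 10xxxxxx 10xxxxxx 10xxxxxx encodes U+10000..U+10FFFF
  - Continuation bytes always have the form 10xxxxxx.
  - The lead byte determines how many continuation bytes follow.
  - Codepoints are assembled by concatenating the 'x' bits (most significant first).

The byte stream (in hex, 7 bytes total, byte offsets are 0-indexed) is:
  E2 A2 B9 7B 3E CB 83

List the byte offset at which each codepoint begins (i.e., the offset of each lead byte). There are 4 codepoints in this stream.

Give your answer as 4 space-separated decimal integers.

Answer: 0 3 4 5

Derivation:
Byte[0]=E2: 3-byte lead, need 2 cont bytes. acc=0x2
Byte[1]=A2: continuation. acc=(acc<<6)|0x22=0xA2
Byte[2]=B9: continuation. acc=(acc<<6)|0x39=0x28B9
Completed: cp=U+28B9 (starts at byte 0)
Byte[3]=7B: 1-byte ASCII. cp=U+007B
Byte[4]=3E: 1-byte ASCII. cp=U+003E
Byte[5]=CB: 2-byte lead, need 1 cont bytes. acc=0xB
Byte[6]=83: continuation. acc=(acc<<6)|0x03=0x2C3
Completed: cp=U+02C3 (starts at byte 5)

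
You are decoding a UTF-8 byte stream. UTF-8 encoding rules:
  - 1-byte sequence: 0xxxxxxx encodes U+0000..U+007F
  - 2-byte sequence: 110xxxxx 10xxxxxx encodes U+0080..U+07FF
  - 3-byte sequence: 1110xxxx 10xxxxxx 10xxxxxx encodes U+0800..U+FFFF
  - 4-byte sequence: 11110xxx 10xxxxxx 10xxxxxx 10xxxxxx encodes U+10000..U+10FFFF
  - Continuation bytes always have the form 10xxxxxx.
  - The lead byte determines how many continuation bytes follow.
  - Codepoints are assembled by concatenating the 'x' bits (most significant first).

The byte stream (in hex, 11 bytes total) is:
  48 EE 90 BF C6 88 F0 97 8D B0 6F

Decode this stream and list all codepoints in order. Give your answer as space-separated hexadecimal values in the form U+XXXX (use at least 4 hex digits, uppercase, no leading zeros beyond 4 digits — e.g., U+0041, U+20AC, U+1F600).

Answer: U+0048 U+E43F U+0188 U+17370 U+006F

Derivation:
Byte[0]=48: 1-byte ASCII. cp=U+0048
Byte[1]=EE: 3-byte lead, need 2 cont bytes. acc=0xE
Byte[2]=90: continuation. acc=(acc<<6)|0x10=0x390
Byte[3]=BF: continuation. acc=(acc<<6)|0x3F=0xE43F
Completed: cp=U+E43F (starts at byte 1)
Byte[4]=C6: 2-byte lead, need 1 cont bytes. acc=0x6
Byte[5]=88: continuation. acc=(acc<<6)|0x08=0x188
Completed: cp=U+0188 (starts at byte 4)
Byte[6]=F0: 4-byte lead, need 3 cont bytes. acc=0x0
Byte[7]=97: continuation. acc=(acc<<6)|0x17=0x17
Byte[8]=8D: continuation. acc=(acc<<6)|0x0D=0x5CD
Byte[9]=B0: continuation. acc=(acc<<6)|0x30=0x17370
Completed: cp=U+17370 (starts at byte 6)
Byte[10]=6F: 1-byte ASCII. cp=U+006F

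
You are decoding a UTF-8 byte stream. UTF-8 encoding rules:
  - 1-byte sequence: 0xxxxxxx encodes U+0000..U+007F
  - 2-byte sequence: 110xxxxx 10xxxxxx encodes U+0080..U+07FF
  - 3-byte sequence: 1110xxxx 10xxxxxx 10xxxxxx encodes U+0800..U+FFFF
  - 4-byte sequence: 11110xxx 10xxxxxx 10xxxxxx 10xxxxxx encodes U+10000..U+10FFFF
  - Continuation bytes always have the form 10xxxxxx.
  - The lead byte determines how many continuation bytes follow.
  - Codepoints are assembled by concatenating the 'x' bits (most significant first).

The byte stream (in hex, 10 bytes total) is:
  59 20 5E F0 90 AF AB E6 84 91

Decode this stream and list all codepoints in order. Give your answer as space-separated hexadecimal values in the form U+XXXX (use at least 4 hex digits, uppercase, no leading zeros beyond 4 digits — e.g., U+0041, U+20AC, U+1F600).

Answer: U+0059 U+0020 U+005E U+10BEB U+6111

Derivation:
Byte[0]=59: 1-byte ASCII. cp=U+0059
Byte[1]=20: 1-byte ASCII. cp=U+0020
Byte[2]=5E: 1-byte ASCII. cp=U+005E
Byte[3]=F0: 4-byte lead, need 3 cont bytes. acc=0x0
Byte[4]=90: continuation. acc=(acc<<6)|0x10=0x10
Byte[5]=AF: continuation. acc=(acc<<6)|0x2F=0x42F
Byte[6]=AB: continuation. acc=(acc<<6)|0x2B=0x10BEB
Completed: cp=U+10BEB (starts at byte 3)
Byte[7]=E6: 3-byte lead, need 2 cont bytes. acc=0x6
Byte[8]=84: continuation. acc=(acc<<6)|0x04=0x184
Byte[9]=91: continuation. acc=(acc<<6)|0x11=0x6111
Completed: cp=U+6111 (starts at byte 7)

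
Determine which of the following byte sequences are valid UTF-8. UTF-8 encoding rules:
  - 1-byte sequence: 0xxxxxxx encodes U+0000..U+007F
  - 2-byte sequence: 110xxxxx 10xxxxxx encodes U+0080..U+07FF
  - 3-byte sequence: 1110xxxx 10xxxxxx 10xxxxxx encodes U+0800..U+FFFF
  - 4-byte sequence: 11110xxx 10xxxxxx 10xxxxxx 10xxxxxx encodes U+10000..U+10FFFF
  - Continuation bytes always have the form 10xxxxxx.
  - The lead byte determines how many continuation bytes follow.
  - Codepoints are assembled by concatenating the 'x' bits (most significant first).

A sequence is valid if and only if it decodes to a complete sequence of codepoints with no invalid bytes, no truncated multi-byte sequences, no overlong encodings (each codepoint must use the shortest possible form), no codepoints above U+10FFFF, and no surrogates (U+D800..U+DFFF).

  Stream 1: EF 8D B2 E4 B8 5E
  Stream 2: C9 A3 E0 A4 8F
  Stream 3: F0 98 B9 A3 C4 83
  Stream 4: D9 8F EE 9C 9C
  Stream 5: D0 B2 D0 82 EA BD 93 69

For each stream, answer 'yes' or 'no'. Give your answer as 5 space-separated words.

Stream 1: error at byte offset 5. INVALID
Stream 2: decodes cleanly. VALID
Stream 3: decodes cleanly. VALID
Stream 4: decodes cleanly. VALID
Stream 5: decodes cleanly. VALID

Answer: no yes yes yes yes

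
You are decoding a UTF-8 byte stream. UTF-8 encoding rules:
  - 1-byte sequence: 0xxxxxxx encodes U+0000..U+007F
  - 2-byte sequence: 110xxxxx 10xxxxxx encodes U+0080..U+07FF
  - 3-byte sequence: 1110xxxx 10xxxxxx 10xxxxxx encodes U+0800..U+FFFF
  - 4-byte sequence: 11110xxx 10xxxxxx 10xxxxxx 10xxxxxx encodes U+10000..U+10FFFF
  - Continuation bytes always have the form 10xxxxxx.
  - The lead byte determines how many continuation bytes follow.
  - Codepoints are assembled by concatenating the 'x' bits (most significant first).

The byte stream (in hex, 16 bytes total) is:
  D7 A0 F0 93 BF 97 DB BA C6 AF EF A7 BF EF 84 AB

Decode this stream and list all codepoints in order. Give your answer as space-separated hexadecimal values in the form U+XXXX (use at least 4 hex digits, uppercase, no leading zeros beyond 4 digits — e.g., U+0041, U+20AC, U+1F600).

Byte[0]=D7: 2-byte lead, need 1 cont bytes. acc=0x17
Byte[1]=A0: continuation. acc=(acc<<6)|0x20=0x5E0
Completed: cp=U+05E0 (starts at byte 0)
Byte[2]=F0: 4-byte lead, need 3 cont bytes. acc=0x0
Byte[3]=93: continuation. acc=(acc<<6)|0x13=0x13
Byte[4]=BF: continuation. acc=(acc<<6)|0x3F=0x4FF
Byte[5]=97: continuation. acc=(acc<<6)|0x17=0x13FD7
Completed: cp=U+13FD7 (starts at byte 2)
Byte[6]=DB: 2-byte lead, need 1 cont bytes. acc=0x1B
Byte[7]=BA: continuation. acc=(acc<<6)|0x3A=0x6FA
Completed: cp=U+06FA (starts at byte 6)
Byte[8]=C6: 2-byte lead, need 1 cont bytes. acc=0x6
Byte[9]=AF: continuation. acc=(acc<<6)|0x2F=0x1AF
Completed: cp=U+01AF (starts at byte 8)
Byte[10]=EF: 3-byte lead, need 2 cont bytes. acc=0xF
Byte[11]=A7: continuation. acc=(acc<<6)|0x27=0x3E7
Byte[12]=BF: continuation. acc=(acc<<6)|0x3F=0xF9FF
Completed: cp=U+F9FF (starts at byte 10)
Byte[13]=EF: 3-byte lead, need 2 cont bytes. acc=0xF
Byte[14]=84: continuation. acc=(acc<<6)|0x04=0x3C4
Byte[15]=AB: continuation. acc=(acc<<6)|0x2B=0xF12B
Completed: cp=U+F12B (starts at byte 13)

Answer: U+05E0 U+13FD7 U+06FA U+01AF U+F9FF U+F12B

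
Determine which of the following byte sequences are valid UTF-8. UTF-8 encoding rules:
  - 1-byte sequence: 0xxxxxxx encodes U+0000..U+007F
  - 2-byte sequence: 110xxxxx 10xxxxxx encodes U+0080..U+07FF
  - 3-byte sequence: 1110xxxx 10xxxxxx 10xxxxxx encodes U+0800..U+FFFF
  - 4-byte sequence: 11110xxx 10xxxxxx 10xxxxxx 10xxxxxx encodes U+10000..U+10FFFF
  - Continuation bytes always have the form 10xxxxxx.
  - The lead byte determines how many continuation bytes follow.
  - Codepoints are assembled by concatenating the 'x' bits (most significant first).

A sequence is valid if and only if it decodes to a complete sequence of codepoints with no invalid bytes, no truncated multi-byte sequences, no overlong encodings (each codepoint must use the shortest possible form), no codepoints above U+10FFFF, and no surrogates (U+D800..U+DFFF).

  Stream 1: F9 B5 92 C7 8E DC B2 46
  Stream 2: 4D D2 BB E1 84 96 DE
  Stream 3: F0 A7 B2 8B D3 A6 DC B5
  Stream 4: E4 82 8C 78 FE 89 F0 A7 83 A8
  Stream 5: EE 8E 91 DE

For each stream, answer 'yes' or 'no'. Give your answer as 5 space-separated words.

Stream 1: error at byte offset 0. INVALID
Stream 2: error at byte offset 7. INVALID
Stream 3: decodes cleanly. VALID
Stream 4: error at byte offset 4. INVALID
Stream 5: error at byte offset 4. INVALID

Answer: no no yes no no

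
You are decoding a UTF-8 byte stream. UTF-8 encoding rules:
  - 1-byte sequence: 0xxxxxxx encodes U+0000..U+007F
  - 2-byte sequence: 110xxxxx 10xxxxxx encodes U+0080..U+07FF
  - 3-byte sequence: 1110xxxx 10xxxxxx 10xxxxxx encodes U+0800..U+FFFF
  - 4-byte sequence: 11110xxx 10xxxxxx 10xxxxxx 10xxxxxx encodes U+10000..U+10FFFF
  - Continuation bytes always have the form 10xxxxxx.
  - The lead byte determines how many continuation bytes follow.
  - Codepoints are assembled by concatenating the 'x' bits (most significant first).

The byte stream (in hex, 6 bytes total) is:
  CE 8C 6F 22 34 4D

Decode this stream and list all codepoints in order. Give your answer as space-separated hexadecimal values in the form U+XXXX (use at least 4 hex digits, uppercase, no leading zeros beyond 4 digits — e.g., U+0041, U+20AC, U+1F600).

Byte[0]=CE: 2-byte lead, need 1 cont bytes. acc=0xE
Byte[1]=8C: continuation. acc=(acc<<6)|0x0C=0x38C
Completed: cp=U+038C (starts at byte 0)
Byte[2]=6F: 1-byte ASCII. cp=U+006F
Byte[3]=22: 1-byte ASCII. cp=U+0022
Byte[4]=34: 1-byte ASCII. cp=U+0034
Byte[5]=4D: 1-byte ASCII. cp=U+004D

Answer: U+038C U+006F U+0022 U+0034 U+004D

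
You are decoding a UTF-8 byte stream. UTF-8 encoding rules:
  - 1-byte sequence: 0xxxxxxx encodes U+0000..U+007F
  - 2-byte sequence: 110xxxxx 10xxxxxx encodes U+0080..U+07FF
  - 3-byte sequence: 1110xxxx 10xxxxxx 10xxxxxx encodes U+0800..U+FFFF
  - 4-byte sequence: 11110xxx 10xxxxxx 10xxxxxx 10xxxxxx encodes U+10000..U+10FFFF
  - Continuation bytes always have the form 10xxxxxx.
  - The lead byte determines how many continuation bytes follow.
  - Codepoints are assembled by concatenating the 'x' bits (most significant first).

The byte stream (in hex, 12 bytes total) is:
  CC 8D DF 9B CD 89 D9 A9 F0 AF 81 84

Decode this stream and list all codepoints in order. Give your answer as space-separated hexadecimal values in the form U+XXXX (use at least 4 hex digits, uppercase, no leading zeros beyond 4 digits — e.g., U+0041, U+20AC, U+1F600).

Byte[0]=CC: 2-byte lead, need 1 cont bytes. acc=0xC
Byte[1]=8D: continuation. acc=(acc<<6)|0x0D=0x30D
Completed: cp=U+030D (starts at byte 0)
Byte[2]=DF: 2-byte lead, need 1 cont bytes. acc=0x1F
Byte[3]=9B: continuation. acc=(acc<<6)|0x1B=0x7DB
Completed: cp=U+07DB (starts at byte 2)
Byte[4]=CD: 2-byte lead, need 1 cont bytes. acc=0xD
Byte[5]=89: continuation. acc=(acc<<6)|0x09=0x349
Completed: cp=U+0349 (starts at byte 4)
Byte[6]=D9: 2-byte lead, need 1 cont bytes. acc=0x19
Byte[7]=A9: continuation. acc=(acc<<6)|0x29=0x669
Completed: cp=U+0669 (starts at byte 6)
Byte[8]=F0: 4-byte lead, need 3 cont bytes. acc=0x0
Byte[9]=AF: continuation. acc=(acc<<6)|0x2F=0x2F
Byte[10]=81: continuation. acc=(acc<<6)|0x01=0xBC1
Byte[11]=84: continuation. acc=(acc<<6)|0x04=0x2F044
Completed: cp=U+2F044 (starts at byte 8)

Answer: U+030D U+07DB U+0349 U+0669 U+2F044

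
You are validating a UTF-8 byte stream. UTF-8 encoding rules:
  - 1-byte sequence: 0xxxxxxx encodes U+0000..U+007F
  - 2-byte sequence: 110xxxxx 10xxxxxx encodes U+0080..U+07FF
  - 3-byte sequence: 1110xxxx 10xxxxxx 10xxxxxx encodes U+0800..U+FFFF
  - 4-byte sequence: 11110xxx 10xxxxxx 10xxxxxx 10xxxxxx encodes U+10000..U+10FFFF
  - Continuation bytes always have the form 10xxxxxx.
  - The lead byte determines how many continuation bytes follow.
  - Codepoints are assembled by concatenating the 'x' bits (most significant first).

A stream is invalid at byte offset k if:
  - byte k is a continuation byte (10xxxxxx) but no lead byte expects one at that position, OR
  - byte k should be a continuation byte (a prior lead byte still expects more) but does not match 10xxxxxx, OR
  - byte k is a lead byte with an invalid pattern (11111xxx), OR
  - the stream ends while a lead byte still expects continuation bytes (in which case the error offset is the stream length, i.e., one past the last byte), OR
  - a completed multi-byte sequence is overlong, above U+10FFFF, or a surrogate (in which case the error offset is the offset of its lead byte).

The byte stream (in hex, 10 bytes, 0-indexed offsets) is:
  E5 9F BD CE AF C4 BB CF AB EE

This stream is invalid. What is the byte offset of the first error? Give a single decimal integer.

Byte[0]=E5: 3-byte lead, need 2 cont bytes. acc=0x5
Byte[1]=9F: continuation. acc=(acc<<6)|0x1F=0x15F
Byte[2]=BD: continuation. acc=(acc<<6)|0x3D=0x57FD
Completed: cp=U+57FD (starts at byte 0)
Byte[3]=CE: 2-byte lead, need 1 cont bytes. acc=0xE
Byte[4]=AF: continuation. acc=(acc<<6)|0x2F=0x3AF
Completed: cp=U+03AF (starts at byte 3)
Byte[5]=C4: 2-byte lead, need 1 cont bytes. acc=0x4
Byte[6]=BB: continuation. acc=(acc<<6)|0x3B=0x13B
Completed: cp=U+013B (starts at byte 5)
Byte[7]=CF: 2-byte lead, need 1 cont bytes. acc=0xF
Byte[8]=AB: continuation. acc=(acc<<6)|0x2B=0x3EB
Completed: cp=U+03EB (starts at byte 7)
Byte[9]=EE: 3-byte lead, need 2 cont bytes. acc=0xE
Byte[10]: stream ended, expected continuation. INVALID

Answer: 10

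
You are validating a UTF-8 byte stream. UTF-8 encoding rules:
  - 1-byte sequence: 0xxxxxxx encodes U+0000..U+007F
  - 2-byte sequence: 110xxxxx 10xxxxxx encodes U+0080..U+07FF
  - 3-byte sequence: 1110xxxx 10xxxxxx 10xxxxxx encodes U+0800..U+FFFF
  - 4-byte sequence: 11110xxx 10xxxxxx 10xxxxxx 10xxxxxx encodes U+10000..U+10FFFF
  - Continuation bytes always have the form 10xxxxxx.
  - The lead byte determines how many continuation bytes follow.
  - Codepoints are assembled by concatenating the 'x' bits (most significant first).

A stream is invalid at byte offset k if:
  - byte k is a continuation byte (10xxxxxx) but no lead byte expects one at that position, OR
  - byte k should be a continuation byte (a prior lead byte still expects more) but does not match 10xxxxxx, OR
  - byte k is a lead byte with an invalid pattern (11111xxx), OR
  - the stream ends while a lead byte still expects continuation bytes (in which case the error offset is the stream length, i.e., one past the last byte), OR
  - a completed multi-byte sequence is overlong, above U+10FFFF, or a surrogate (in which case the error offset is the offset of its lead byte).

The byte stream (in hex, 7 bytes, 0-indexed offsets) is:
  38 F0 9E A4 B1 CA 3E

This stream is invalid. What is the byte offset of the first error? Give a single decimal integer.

Byte[0]=38: 1-byte ASCII. cp=U+0038
Byte[1]=F0: 4-byte lead, need 3 cont bytes. acc=0x0
Byte[2]=9E: continuation. acc=(acc<<6)|0x1E=0x1E
Byte[3]=A4: continuation. acc=(acc<<6)|0x24=0x7A4
Byte[4]=B1: continuation. acc=(acc<<6)|0x31=0x1E931
Completed: cp=U+1E931 (starts at byte 1)
Byte[5]=CA: 2-byte lead, need 1 cont bytes. acc=0xA
Byte[6]=3E: expected 10xxxxxx continuation. INVALID

Answer: 6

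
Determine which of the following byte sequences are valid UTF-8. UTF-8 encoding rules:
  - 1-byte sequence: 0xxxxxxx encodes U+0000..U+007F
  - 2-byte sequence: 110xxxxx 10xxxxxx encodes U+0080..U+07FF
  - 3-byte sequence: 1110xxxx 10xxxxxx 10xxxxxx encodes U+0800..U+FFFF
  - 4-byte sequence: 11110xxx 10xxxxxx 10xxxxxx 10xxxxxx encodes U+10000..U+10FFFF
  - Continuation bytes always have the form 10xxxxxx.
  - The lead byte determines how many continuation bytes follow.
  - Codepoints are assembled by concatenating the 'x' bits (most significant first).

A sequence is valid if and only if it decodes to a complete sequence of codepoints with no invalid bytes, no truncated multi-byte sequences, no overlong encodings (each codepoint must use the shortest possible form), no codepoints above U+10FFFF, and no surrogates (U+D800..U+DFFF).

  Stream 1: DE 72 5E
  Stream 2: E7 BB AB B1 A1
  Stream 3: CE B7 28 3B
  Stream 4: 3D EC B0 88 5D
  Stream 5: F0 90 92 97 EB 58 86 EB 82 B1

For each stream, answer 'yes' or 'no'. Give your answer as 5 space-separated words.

Answer: no no yes yes no

Derivation:
Stream 1: error at byte offset 1. INVALID
Stream 2: error at byte offset 3. INVALID
Stream 3: decodes cleanly. VALID
Stream 4: decodes cleanly. VALID
Stream 5: error at byte offset 5. INVALID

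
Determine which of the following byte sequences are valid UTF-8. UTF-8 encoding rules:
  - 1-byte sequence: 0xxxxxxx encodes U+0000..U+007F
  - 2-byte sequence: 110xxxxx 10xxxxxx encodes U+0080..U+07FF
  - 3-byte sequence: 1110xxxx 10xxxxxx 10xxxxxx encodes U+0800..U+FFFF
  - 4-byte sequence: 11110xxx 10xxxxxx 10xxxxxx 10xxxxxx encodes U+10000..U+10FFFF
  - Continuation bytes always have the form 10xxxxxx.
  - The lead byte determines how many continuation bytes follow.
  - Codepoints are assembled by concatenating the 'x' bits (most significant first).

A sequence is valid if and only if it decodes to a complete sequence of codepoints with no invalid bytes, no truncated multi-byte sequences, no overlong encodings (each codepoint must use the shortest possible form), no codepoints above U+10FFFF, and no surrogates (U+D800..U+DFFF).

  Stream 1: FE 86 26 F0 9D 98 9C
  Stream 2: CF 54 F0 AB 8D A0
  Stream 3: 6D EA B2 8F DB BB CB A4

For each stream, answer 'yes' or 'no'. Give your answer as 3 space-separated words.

Answer: no no yes

Derivation:
Stream 1: error at byte offset 0. INVALID
Stream 2: error at byte offset 1. INVALID
Stream 3: decodes cleanly. VALID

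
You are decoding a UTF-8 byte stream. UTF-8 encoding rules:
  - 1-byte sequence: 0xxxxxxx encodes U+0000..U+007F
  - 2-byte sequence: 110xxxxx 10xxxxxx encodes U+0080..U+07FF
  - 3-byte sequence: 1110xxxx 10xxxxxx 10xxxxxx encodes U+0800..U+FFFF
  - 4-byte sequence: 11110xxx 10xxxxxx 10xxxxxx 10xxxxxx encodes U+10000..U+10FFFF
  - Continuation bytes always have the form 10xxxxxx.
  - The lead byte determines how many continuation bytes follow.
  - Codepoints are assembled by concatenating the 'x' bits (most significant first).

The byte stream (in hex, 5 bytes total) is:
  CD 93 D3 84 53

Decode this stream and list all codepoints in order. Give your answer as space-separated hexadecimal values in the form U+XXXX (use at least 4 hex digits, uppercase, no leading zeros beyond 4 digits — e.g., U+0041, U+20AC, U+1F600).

Answer: U+0353 U+04C4 U+0053

Derivation:
Byte[0]=CD: 2-byte lead, need 1 cont bytes. acc=0xD
Byte[1]=93: continuation. acc=(acc<<6)|0x13=0x353
Completed: cp=U+0353 (starts at byte 0)
Byte[2]=D3: 2-byte lead, need 1 cont bytes. acc=0x13
Byte[3]=84: continuation. acc=(acc<<6)|0x04=0x4C4
Completed: cp=U+04C4 (starts at byte 2)
Byte[4]=53: 1-byte ASCII. cp=U+0053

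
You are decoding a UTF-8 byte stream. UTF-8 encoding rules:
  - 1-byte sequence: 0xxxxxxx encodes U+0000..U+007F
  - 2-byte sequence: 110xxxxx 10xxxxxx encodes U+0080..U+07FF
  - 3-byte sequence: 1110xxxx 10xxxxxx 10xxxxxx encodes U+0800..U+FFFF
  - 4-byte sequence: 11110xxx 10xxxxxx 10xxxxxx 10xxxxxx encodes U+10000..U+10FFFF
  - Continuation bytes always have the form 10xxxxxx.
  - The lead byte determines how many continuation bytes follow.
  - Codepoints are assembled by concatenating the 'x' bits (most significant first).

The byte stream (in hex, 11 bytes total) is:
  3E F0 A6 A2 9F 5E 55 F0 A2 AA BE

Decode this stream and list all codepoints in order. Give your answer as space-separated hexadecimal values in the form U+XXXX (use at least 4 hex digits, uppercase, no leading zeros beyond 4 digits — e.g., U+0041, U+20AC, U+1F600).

Answer: U+003E U+2689F U+005E U+0055 U+22ABE

Derivation:
Byte[0]=3E: 1-byte ASCII. cp=U+003E
Byte[1]=F0: 4-byte lead, need 3 cont bytes. acc=0x0
Byte[2]=A6: continuation. acc=(acc<<6)|0x26=0x26
Byte[3]=A2: continuation. acc=(acc<<6)|0x22=0x9A2
Byte[4]=9F: continuation. acc=(acc<<6)|0x1F=0x2689F
Completed: cp=U+2689F (starts at byte 1)
Byte[5]=5E: 1-byte ASCII. cp=U+005E
Byte[6]=55: 1-byte ASCII. cp=U+0055
Byte[7]=F0: 4-byte lead, need 3 cont bytes. acc=0x0
Byte[8]=A2: continuation. acc=(acc<<6)|0x22=0x22
Byte[9]=AA: continuation. acc=(acc<<6)|0x2A=0x8AA
Byte[10]=BE: continuation. acc=(acc<<6)|0x3E=0x22ABE
Completed: cp=U+22ABE (starts at byte 7)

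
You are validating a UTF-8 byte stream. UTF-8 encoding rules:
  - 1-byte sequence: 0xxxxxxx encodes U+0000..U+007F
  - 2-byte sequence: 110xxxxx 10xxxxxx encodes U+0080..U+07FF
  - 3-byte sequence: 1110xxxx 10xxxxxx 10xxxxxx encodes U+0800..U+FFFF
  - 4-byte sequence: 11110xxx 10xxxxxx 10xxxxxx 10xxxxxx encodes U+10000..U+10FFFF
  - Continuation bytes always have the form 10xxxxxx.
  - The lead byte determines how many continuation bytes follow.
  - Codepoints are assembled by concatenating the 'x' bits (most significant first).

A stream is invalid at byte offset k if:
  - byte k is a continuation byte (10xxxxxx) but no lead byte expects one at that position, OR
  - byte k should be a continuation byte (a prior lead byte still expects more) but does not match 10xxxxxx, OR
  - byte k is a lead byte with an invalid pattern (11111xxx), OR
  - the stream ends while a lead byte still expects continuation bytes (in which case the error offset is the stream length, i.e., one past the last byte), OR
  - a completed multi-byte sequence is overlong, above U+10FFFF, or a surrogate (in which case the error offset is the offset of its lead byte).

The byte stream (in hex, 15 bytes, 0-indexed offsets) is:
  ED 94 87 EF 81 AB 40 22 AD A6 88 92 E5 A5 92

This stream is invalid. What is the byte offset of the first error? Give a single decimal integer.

Answer: 8

Derivation:
Byte[0]=ED: 3-byte lead, need 2 cont bytes. acc=0xD
Byte[1]=94: continuation. acc=(acc<<6)|0x14=0x354
Byte[2]=87: continuation. acc=(acc<<6)|0x07=0xD507
Completed: cp=U+D507 (starts at byte 0)
Byte[3]=EF: 3-byte lead, need 2 cont bytes. acc=0xF
Byte[4]=81: continuation. acc=(acc<<6)|0x01=0x3C1
Byte[5]=AB: continuation. acc=(acc<<6)|0x2B=0xF06B
Completed: cp=U+F06B (starts at byte 3)
Byte[6]=40: 1-byte ASCII. cp=U+0040
Byte[7]=22: 1-byte ASCII. cp=U+0022
Byte[8]=AD: INVALID lead byte (not 0xxx/110x/1110/11110)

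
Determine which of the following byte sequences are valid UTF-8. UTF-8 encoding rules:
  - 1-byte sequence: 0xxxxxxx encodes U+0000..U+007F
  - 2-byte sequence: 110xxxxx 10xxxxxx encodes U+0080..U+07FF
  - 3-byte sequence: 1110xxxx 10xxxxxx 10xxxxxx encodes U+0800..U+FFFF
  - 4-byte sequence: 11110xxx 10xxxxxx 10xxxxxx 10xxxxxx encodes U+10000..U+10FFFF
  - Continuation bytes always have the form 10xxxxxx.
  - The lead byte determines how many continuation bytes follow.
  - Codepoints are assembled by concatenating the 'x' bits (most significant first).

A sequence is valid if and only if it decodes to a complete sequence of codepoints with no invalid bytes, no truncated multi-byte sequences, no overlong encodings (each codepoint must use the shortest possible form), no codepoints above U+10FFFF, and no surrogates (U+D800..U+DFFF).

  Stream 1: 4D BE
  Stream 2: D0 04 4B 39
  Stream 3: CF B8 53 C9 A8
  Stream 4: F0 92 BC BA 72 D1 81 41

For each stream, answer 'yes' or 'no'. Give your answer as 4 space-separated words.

Answer: no no yes yes

Derivation:
Stream 1: error at byte offset 1. INVALID
Stream 2: error at byte offset 1. INVALID
Stream 3: decodes cleanly. VALID
Stream 4: decodes cleanly. VALID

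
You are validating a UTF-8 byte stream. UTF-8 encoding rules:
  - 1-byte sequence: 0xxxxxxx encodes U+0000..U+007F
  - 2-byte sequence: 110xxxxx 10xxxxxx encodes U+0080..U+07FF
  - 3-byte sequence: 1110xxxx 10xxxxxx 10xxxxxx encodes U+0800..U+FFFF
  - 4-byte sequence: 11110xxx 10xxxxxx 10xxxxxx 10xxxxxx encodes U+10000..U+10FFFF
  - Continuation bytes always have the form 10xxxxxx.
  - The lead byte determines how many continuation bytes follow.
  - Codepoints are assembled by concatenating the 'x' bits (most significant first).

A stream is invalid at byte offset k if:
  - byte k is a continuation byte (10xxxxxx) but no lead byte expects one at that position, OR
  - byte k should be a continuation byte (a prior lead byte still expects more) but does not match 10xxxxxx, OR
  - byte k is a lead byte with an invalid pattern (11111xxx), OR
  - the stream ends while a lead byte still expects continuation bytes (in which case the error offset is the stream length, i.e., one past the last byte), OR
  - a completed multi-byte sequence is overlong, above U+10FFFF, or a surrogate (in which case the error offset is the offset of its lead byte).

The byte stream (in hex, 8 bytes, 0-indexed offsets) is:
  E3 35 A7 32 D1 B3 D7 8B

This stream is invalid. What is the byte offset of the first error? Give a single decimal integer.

Answer: 1

Derivation:
Byte[0]=E3: 3-byte lead, need 2 cont bytes. acc=0x3
Byte[1]=35: expected 10xxxxxx continuation. INVALID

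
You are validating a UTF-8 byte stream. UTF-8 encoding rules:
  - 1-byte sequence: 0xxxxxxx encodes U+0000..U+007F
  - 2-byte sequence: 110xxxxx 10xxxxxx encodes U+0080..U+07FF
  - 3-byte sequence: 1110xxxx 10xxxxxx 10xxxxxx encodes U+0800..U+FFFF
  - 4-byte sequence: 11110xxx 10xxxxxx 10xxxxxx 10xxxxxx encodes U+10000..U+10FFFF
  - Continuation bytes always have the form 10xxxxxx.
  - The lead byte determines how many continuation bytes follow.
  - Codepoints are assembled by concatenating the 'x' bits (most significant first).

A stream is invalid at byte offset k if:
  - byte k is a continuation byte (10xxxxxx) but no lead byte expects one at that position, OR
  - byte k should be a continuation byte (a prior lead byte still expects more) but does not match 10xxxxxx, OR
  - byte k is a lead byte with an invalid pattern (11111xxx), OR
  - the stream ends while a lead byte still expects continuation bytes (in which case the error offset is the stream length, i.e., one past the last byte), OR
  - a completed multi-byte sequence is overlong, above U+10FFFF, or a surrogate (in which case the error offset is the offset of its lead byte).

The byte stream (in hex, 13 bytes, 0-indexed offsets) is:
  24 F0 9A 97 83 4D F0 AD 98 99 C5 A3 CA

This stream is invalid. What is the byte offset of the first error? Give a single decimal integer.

Answer: 13

Derivation:
Byte[0]=24: 1-byte ASCII. cp=U+0024
Byte[1]=F0: 4-byte lead, need 3 cont bytes. acc=0x0
Byte[2]=9A: continuation. acc=(acc<<6)|0x1A=0x1A
Byte[3]=97: continuation. acc=(acc<<6)|0x17=0x697
Byte[4]=83: continuation. acc=(acc<<6)|0x03=0x1A5C3
Completed: cp=U+1A5C3 (starts at byte 1)
Byte[5]=4D: 1-byte ASCII. cp=U+004D
Byte[6]=F0: 4-byte lead, need 3 cont bytes. acc=0x0
Byte[7]=AD: continuation. acc=(acc<<6)|0x2D=0x2D
Byte[8]=98: continuation. acc=(acc<<6)|0x18=0xB58
Byte[9]=99: continuation. acc=(acc<<6)|0x19=0x2D619
Completed: cp=U+2D619 (starts at byte 6)
Byte[10]=C5: 2-byte lead, need 1 cont bytes. acc=0x5
Byte[11]=A3: continuation. acc=(acc<<6)|0x23=0x163
Completed: cp=U+0163 (starts at byte 10)
Byte[12]=CA: 2-byte lead, need 1 cont bytes. acc=0xA
Byte[13]: stream ended, expected continuation. INVALID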